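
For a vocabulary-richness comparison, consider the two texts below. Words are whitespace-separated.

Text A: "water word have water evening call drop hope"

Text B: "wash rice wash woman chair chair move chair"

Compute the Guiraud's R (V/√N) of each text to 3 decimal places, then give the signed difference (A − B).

0.707

A: V=7, N=8, R=2.475
B: V=5, N=8, R=1.768
Difference = 2.475 − 1.768 = 0.707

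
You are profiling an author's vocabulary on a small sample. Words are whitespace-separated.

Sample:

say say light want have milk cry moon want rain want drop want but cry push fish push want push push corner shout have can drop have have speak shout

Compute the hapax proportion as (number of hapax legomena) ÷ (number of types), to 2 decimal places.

Frequencies: want:5, have:4, push:4, say:2, cry:2, drop:2, shout:2, light:1, milk:1, moon:1, rain:1, but:1, fish:1, corner:1, can:1, speak:1
Hapax count = 9; type count = 16.
Ratio = 9 / 16 = 0.56

0.56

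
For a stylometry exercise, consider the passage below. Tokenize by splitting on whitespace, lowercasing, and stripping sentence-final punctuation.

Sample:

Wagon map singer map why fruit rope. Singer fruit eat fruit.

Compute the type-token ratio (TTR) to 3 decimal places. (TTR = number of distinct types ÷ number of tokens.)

0.636

N = 11 tokens, V = 7 types.
TTR = V / N = 7 / 11 = 0.636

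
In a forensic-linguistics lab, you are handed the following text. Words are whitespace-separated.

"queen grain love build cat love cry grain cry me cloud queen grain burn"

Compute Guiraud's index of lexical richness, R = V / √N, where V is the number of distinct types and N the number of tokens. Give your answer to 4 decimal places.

N = 14, V = 9.
√N = 3.741657
R = 9 / 3.741657 = 2.4054

2.4054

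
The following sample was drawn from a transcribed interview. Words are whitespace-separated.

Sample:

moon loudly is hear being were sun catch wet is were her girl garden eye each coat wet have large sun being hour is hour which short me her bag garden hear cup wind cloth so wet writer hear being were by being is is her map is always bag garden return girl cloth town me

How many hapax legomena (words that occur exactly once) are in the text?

19

Frequencies: is:6, being:4, hear:3, were:3, wet:3, her:3, garden:3, sun:2, girl:2, hour:2, me:2, bag:2, cloth:2, moon:1, loudly:1, catch:1, eye:1, each:1, coat:1, have:1, … (12 more, each freq 1)
Hapax (freq=1): always, by, catch, coat, cup, each, eye, have, large, loudly, map, moon, return, short, so, town, which, wind, writer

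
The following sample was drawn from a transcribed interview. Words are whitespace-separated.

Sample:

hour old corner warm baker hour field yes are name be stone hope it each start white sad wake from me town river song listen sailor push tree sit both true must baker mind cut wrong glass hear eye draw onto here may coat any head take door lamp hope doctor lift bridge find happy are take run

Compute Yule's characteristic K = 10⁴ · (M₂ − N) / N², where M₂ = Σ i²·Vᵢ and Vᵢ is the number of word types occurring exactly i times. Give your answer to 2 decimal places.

Frequencies: hour:2, baker:2, are:2, hope:2, take:2, old:1, corner:1, warm:1, field:1, yes:1, name:1, be:1, stone:1, it:1, each:1, start:1, white:1, sad:1, wake:1, from:1, … (33 more, each freq 1)
N = 58. Frequency spectrum: V_1=48, V_2=5
M₂ = 1²·48 + 2²·5 = 68
K = 10000 × (68 − 58) / 58² = 29.73

29.73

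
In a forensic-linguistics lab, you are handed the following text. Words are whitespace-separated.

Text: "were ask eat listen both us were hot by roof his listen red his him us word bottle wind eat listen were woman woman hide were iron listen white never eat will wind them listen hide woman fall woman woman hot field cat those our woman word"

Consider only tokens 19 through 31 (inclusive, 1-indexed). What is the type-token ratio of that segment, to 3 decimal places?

0.692

Segment tokens 19–31: wind, eat, listen, were, woman, woman, hide, were, iron, listen, white, never, eat
Segment N = 13, segment V = 9.
TTR = 9 / 13 = 0.692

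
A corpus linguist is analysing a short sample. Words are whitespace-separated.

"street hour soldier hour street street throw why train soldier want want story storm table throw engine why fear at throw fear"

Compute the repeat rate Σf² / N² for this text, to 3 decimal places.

Frequencies: street:3, throw:3, hour:2, soldier:2, why:2, want:2, fear:2, train:1, story:1, storm:1, table:1, engine:1, at:1
Σf² = 44; N² = 484
Repeat rate = 44 / 484 = 0.091

0.091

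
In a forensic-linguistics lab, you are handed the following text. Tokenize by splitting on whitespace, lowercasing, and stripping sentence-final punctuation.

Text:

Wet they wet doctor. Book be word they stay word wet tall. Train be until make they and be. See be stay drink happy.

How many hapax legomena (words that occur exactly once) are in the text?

Frequencies: be:4, wet:3, they:3, word:2, stay:2, doctor:1, book:1, tall:1, train:1, until:1, make:1, and:1, see:1, drink:1, happy:1
Hapax (freq=1): and, book, doctor, drink, happy, make, see, tall, train, until

10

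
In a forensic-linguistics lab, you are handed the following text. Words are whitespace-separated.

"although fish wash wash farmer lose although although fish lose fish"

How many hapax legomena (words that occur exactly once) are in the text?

1

Frequencies: although:3, fish:3, wash:2, lose:2, farmer:1
Hapax (freq=1): farmer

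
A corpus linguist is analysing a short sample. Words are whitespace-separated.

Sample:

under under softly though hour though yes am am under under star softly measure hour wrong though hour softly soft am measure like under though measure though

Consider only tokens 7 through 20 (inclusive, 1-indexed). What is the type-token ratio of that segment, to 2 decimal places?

0.71

Segment tokens 7–20: yes, am, am, under, under, star, softly, measure, hour, wrong, though, hour, softly, soft
Segment N = 14, segment V = 10.
TTR = 10 / 14 = 0.71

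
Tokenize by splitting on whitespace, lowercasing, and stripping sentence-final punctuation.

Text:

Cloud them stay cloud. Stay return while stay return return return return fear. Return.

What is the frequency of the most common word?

6

Frequencies: return:6, stay:3, cloud:2, them:1, while:1, fear:1
Most common: 'return' with frequency 6.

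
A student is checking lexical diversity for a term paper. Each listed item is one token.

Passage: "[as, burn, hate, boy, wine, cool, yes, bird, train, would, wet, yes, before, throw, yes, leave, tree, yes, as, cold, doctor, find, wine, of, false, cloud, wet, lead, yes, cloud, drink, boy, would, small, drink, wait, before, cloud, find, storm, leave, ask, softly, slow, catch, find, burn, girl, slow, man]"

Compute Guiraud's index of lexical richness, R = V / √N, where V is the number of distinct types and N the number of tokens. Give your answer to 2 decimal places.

4.53

N = 50, V = 32.
√N = 7.071068
R = 32 / 7.071068 = 4.53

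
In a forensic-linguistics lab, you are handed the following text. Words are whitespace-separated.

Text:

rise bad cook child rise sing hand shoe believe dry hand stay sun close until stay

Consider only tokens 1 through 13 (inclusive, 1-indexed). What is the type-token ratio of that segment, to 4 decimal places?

0.8462

Segment tokens 1–13: rise, bad, cook, child, rise, sing, hand, shoe, believe, dry, hand, stay, sun
Segment N = 13, segment V = 11.
TTR = 11 / 13 = 0.8462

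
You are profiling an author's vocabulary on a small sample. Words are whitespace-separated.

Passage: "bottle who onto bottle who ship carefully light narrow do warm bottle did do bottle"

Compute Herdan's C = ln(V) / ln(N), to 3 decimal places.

0.850

N = 15, V = 10.
ln(V) = 2.302585, ln(N) = 2.708050
C = 2.302585 / 2.708050 = 0.850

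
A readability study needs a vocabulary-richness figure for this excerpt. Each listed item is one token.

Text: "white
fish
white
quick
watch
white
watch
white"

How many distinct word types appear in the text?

Distinct types: {fish, quick, watch, white}
V = 4

4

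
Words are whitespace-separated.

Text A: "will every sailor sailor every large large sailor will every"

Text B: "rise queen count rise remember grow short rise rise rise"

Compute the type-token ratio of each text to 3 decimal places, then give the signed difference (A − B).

TTR(A) = 4/10 = 0.400
TTR(B) = 6/10 = 0.600
Difference = 0.400 − 0.600 = -0.200

-0.200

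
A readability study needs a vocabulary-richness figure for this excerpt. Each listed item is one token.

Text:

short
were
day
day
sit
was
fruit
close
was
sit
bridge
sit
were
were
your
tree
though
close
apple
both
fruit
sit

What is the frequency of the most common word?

Frequencies: sit:4, were:3, day:2, was:2, fruit:2, close:2, short:1, bridge:1, your:1, tree:1, though:1, apple:1, both:1
Most common: 'sit' with frequency 4.

4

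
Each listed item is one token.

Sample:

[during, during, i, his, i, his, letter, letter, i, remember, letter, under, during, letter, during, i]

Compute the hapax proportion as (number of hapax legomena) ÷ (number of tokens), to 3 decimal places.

Frequencies: during:4, i:4, letter:4, his:2, remember:1, under:1
Hapax count = 2; token count = 16.
Ratio = 2 / 16 = 0.125

0.125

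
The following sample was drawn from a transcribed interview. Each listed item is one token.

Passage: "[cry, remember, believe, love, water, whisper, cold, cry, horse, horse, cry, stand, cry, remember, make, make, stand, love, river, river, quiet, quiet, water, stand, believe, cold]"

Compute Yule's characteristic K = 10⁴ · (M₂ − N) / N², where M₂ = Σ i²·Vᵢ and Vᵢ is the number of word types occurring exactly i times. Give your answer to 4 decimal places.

532.5444

Frequencies: cry:4, stand:3, remember:2, believe:2, love:2, water:2, cold:2, horse:2, make:2, river:2, quiet:2, whisper:1
N = 26. Frequency spectrum: V_1=1, V_2=9, V_3=1, V_4=1
M₂ = 1²·1 + 2²·9 + 3²·1 + 4²·1 = 62
K = 10000 × (62 − 26) / 26² = 532.5444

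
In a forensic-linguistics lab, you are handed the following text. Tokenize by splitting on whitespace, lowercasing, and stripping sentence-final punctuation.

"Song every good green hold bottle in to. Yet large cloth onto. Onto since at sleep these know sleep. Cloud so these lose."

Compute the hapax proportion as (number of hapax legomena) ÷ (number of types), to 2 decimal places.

0.85

Frequencies: onto:2, sleep:2, these:2, song:1, every:1, good:1, green:1, hold:1, bottle:1, in:1, to:1, yet:1, large:1, cloth:1, since:1, at:1, know:1, cloud:1, so:1, lose:1
Hapax count = 17; type count = 20.
Ratio = 17 / 20 = 0.85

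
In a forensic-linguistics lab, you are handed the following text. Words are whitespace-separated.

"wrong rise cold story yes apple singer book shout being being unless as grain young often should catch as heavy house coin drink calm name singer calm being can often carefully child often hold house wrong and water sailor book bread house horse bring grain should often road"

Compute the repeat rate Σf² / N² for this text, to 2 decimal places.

Frequencies: often:4, being:3, house:3, wrong:2, singer:2, book:2, as:2, grain:2, should:2, calm:2, rise:1, cold:1, story:1, yes:1, apple:1, shout:1, unless:1, young:1, catch:1, heavy:1, … (14 more, each freq 1)
Σf² = 86; N² = 2304
Repeat rate = 86 / 2304 = 0.04

0.04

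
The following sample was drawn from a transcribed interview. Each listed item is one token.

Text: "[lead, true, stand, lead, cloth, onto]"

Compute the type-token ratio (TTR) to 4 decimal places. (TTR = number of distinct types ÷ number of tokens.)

N = 6 tokens, V = 5 types.
TTR = V / N = 5 / 6 = 0.8333

0.8333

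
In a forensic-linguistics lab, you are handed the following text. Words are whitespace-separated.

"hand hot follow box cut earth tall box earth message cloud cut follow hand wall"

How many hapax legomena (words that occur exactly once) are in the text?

Frequencies: hand:2, follow:2, box:2, cut:2, earth:2, hot:1, tall:1, message:1, cloud:1, wall:1
Hapax (freq=1): cloud, hot, message, tall, wall

5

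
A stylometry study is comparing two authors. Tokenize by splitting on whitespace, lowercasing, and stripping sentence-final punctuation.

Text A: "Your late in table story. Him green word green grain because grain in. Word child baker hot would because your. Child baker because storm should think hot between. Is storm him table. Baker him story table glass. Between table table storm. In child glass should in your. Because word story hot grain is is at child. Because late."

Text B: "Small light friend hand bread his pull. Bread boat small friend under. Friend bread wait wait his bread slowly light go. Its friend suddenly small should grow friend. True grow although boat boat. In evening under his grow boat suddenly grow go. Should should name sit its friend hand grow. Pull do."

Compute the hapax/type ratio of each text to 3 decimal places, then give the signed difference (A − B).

-0.205

A: hapax=3, V=21, ratio=0.143
B: hapax=8, V=23, ratio=0.348
Difference = 0.143 − 0.348 = -0.205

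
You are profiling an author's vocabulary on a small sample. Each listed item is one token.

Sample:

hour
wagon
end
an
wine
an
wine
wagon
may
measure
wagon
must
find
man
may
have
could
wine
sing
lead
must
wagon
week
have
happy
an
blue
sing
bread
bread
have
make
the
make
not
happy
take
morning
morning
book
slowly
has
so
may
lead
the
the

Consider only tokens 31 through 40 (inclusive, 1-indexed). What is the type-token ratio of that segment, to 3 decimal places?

0.800

Segment tokens 31–40: have, make, the, make, not, happy, take, morning, morning, book
Segment N = 10, segment V = 8.
TTR = 8 / 10 = 0.800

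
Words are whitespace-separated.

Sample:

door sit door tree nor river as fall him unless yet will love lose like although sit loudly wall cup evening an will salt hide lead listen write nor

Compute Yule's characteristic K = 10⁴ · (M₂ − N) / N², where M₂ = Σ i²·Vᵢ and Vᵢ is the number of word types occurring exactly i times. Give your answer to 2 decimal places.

Frequencies: door:2, sit:2, nor:2, will:2, tree:1, river:1, as:1, fall:1, him:1, unless:1, yet:1, love:1, lose:1, like:1, although:1, loudly:1, wall:1, cup:1, evening:1, an:1, … (5 more, each freq 1)
N = 29. Frequency spectrum: V_1=21, V_2=4
M₂ = 1²·21 + 2²·4 = 37
K = 10000 × (37 − 29) / 29² = 95.12

95.12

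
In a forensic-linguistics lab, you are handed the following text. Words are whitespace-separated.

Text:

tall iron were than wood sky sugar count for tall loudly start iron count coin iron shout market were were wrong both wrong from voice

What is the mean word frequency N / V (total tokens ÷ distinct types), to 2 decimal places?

1.39

N = 25 tokens, V = 18 types.
Mean frequency = N / V = 25 / 18 = 1.39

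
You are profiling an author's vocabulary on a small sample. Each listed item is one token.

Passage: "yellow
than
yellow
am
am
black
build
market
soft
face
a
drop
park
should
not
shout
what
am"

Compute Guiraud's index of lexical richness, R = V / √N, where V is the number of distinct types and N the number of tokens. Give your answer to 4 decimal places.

N = 18, V = 15.
√N = 4.242641
R = 15 / 4.242641 = 3.5355

3.5355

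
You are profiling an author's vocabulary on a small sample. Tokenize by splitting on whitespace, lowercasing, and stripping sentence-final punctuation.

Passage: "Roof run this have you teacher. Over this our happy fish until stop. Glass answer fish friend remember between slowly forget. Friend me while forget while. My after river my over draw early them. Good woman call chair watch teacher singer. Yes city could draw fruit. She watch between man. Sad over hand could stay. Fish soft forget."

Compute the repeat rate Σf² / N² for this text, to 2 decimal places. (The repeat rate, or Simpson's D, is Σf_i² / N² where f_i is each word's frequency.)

0.03

Frequencies: over:3, fish:3, forget:3, this:2, teacher:2, friend:2, between:2, while:2, my:2, draw:2, watch:2, could:2, roof:1, run:1, have:1, you:1, our:1, happy:1, until:1, stop:1, … (23 more, each freq 1)
Σf² = 94; N² = 3364
Repeat rate = 94 / 3364 = 0.03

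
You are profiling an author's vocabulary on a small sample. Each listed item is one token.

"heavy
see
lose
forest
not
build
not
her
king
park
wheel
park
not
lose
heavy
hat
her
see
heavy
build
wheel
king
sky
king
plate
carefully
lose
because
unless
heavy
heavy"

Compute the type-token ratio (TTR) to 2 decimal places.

0.52

N = 31 tokens, V = 16 types.
TTR = V / N = 16 / 31 = 0.52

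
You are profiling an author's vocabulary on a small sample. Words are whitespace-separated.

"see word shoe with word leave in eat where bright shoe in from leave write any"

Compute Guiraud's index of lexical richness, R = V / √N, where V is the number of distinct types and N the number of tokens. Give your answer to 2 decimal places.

3.00

N = 16, V = 12.
√N = 4.000000
R = 12 / 4.000000 = 3.00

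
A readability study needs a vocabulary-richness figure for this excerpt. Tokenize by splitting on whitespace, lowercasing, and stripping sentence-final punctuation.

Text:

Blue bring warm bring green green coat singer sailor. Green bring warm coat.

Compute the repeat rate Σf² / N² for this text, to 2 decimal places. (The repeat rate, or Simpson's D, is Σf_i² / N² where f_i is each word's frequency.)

Frequencies: bring:3, green:3, warm:2, coat:2, blue:1, singer:1, sailor:1
Σf² = 29; N² = 169
Repeat rate = 29 / 169 = 0.17

0.17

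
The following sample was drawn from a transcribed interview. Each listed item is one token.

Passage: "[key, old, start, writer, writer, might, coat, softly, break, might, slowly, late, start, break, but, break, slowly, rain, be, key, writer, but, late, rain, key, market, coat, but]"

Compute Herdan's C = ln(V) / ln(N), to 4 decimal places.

0.7920

N = 28, V = 14.
ln(V) = 2.639057, ln(N) = 3.332205
C = 2.639057 / 3.332205 = 0.7920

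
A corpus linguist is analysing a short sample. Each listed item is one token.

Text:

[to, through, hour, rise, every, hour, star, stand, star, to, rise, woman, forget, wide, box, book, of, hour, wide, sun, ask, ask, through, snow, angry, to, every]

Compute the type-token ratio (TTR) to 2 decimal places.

0.63

N = 27 tokens, V = 17 types.
TTR = V / N = 17 / 27 = 0.63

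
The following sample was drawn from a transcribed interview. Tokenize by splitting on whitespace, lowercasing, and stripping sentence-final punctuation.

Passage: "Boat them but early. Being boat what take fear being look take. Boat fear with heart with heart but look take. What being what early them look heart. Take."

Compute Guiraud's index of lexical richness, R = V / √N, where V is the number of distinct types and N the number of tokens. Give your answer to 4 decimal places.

2.0426

N = 29, V = 11.
√N = 5.385165
R = 11 / 5.385165 = 2.0426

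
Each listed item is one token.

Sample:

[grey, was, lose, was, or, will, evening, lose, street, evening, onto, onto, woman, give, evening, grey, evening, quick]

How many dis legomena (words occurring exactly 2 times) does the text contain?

4

Frequencies: evening:4, grey:2, was:2, lose:2, onto:2, or:1, will:1, street:1, woman:1, give:1, quick:1
Words with frequency 2: grey, lose, onto, was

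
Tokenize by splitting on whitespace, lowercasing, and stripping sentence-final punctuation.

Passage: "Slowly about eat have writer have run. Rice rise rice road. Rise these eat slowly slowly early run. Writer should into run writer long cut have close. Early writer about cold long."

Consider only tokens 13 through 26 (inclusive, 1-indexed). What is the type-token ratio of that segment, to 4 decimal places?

0.7857

Segment tokens 13–26: these, eat, slowly, slowly, early, run, writer, should, into, run, writer, long, cut, have
Segment N = 14, segment V = 11.
TTR = 11 / 14 = 0.7857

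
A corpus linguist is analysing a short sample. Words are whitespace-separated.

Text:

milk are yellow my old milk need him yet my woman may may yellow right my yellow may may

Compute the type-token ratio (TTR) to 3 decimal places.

N = 19 tokens, V = 11 types.
TTR = V / N = 11 / 19 = 0.579

0.579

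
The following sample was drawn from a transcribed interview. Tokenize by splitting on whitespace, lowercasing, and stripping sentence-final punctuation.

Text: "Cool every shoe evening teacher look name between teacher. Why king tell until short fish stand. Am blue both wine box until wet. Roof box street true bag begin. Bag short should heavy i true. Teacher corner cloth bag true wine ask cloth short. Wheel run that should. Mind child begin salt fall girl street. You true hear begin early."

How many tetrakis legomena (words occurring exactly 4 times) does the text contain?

Frequencies: true:4, teacher:3, short:3, bag:3, begin:3, until:2, wine:2, box:2, street:2, should:2, cloth:2, cool:1, every:1, shoe:1, evening:1, look:1, name:1, between:1, why:1, king:1, … (23 more, each freq 1)
Words with frequency 4: true

1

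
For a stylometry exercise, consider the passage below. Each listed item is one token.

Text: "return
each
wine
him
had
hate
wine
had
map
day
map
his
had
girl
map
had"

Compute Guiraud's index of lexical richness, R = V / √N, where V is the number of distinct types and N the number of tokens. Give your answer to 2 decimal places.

N = 16, V = 10.
√N = 4.000000
R = 10 / 4.000000 = 2.50

2.50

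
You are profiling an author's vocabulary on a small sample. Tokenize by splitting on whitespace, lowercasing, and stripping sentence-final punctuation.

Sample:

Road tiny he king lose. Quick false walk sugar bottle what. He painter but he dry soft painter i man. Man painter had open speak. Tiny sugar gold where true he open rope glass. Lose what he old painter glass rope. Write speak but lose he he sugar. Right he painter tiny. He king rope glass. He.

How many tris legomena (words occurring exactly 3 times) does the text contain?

Frequencies: he:10, painter:5, tiny:3, lose:3, sugar:3, rope:3, glass:3, king:2, what:2, but:2, man:2, open:2, speak:2, road:1, quick:1, false:1, walk:1, bottle:1, dry:1, soft:1, … (8 more, each freq 1)
Words with frequency 3: glass, lose, rope, sugar, tiny

5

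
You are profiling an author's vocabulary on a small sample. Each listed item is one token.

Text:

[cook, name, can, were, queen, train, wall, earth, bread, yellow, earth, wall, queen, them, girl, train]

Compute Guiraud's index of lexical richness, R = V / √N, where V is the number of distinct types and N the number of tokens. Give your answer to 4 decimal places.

N = 16, V = 12.
√N = 4.000000
R = 12 / 4.000000 = 3.0000

3.0000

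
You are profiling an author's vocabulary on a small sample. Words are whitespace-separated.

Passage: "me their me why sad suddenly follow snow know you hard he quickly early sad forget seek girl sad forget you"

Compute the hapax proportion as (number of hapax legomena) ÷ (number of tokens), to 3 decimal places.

Frequencies: sad:3, me:2, you:2, forget:2, their:1, why:1, suddenly:1, follow:1, snow:1, know:1, hard:1, he:1, quickly:1, early:1, seek:1, girl:1
Hapax count = 12; token count = 21.
Ratio = 12 / 21 = 0.571

0.571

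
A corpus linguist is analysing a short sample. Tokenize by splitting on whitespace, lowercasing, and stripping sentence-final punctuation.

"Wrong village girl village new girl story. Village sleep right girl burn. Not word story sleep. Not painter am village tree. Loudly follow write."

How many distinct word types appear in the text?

Distinct types: {am, burn, follow, girl, loudly, new, not, painter, right, sleep, story, tree, village, word, write, wrong}
V = 16

16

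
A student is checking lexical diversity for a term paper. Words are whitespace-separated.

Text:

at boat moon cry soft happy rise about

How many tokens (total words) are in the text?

8

Tokens: at, boat, moon, cry, soft, happy, rise, about
N = 8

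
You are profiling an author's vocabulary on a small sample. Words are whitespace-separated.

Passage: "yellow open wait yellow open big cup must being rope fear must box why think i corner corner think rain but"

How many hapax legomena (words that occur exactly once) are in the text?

Frequencies: yellow:2, open:2, must:2, think:2, corner:2, wait:1, big:1, cup:1, being:1, rope:1, fear:1, box:1, why:1, i:1, rain:1, but:1
Hapax (freq=1): being, big, box, but, cup, fear, i, rain, rope, wait, why

11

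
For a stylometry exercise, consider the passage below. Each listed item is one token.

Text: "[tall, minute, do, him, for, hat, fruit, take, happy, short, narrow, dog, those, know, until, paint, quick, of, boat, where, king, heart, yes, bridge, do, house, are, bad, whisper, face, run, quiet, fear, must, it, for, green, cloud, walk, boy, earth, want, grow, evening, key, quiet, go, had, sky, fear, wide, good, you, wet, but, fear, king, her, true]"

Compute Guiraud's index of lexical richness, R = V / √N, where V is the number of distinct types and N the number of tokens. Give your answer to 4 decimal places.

N = 59, V = 53.
√N = 7.681146
R = 53 / 7.681146 = 6.9000

6.9000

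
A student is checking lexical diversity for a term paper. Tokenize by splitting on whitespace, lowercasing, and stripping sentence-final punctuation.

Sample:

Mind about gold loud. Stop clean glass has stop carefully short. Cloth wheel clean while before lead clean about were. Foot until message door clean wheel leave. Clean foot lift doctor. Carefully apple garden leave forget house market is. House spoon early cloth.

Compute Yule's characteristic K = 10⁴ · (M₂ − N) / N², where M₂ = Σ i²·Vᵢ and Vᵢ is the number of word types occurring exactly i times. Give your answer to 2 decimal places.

194.70

Frequencies: clean:5, about:2, stop:2, carefully:2, cloth:2, wheel:2, foot:2, leave:2, house:2, mind:1, gold:1, loud:1, glass:1, has:1, short:1, while:1, before:1, lead:1, were:1, until:1, … (11 more, each freq 1)
N = 43. Frequency spectrum: V_1=22, V_2=8, V_5=1
M₂ = 1²·22 + 2²·8 + 5²·1 = 79
K = 10000 × (79 − 43) / 43² = 194.70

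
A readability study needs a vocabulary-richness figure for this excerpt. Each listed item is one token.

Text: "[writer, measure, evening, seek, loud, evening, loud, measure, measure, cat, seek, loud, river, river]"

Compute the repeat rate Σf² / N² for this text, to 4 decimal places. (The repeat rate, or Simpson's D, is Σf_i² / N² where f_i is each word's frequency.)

0.1633

Frequencies: measure:3, loud:3, evening:2, seek:2, river:2, writer:1, cat:1
Σf² = 32; N² = 196
Repeat rate = 32 / 196 = 0.1633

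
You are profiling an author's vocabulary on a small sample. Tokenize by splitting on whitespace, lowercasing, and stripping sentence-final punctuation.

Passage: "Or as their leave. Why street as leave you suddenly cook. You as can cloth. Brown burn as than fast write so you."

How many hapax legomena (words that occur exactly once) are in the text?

14

Frequencies: as:4, you:3, leave:2, or:1, their:1, why:1, street:1, suddenly:1, cook:1, can:1, cloth:1, brown:1, burn:1, than:1, fast:1, write:1, so:1
Hapax (freq=1): brown, burn, can, cloth, cook, fast, or, so, street, suddenly, than, their, why, write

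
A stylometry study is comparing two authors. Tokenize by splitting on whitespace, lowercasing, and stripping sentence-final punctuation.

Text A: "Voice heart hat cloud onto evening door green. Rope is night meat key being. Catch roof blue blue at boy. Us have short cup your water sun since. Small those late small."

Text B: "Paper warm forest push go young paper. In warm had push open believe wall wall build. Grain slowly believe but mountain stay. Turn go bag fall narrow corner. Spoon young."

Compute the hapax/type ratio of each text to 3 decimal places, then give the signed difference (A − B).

A: hapax=28, V=30, ratio=0.933
B: hapax=16, V=23, ratio=0.696
Difference = 0.933 − 0.696 = 0.237

0.237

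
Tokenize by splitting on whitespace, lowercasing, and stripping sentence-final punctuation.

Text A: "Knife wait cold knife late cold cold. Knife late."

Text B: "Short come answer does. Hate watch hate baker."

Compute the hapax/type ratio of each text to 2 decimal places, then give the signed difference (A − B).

A: hapax=1, V=4, ratio=0.25
B: hapax=6, V=7, ratio=0.86
Difference = 0.25 − 0.86 = -0.61

-0.61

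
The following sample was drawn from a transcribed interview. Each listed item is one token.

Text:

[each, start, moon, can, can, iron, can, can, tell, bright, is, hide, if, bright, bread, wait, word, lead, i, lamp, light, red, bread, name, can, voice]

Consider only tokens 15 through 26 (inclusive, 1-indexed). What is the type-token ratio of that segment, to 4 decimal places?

0.9167

Segment tokens 15–26: bread, wait, word, lead, i, lamp, light, red, bread, name, can, voice
Segment N = 12, segment V = 11.
TTR = 11 / 12 = 0.9167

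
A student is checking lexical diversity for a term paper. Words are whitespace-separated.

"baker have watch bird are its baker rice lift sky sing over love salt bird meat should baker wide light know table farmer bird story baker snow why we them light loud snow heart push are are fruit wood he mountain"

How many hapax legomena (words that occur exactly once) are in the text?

Frequencies: baker:4, bird:3, are:3, light:2, snow:2, have:1, watch:1, its:1, rice:1, lift:1, sky:1, sing:1, over:1, love:1, salt:1, meat:1, should:1, wide:1, know:1, table:1, … (12 more, each freq 1)
Hapax (freq=1): farmer, fruit, have, he, heart, its, know, lift, loud, love, meat, mountain, over, push, rice, salt, should, sing, sky, story, table, them, watch, we, why, wide, wood

27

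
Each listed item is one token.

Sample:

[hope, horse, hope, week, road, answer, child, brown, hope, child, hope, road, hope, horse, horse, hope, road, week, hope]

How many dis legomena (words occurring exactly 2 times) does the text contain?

2

Frequencies: hope:7, horse:3, road:3, week:2, child:2, answer:1, brown:1
Words with frequency 2: child, week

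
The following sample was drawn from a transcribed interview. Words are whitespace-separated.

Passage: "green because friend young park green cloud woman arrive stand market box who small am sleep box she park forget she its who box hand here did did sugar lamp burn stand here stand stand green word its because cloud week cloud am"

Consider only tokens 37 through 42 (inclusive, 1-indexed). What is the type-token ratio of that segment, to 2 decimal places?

0.83

Segment tokens 37–42: word, its, because, cloud, week, cloud
Segment N = 6, segment V = 5.
TTR = 5 / 6 = 0.83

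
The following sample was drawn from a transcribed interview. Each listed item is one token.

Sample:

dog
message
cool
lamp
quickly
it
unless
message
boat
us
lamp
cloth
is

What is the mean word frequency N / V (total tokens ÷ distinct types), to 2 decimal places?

1.18

N = 13 tokens, V = 11 types.
Mean frequency = N / V = 13 / 11 = 1.18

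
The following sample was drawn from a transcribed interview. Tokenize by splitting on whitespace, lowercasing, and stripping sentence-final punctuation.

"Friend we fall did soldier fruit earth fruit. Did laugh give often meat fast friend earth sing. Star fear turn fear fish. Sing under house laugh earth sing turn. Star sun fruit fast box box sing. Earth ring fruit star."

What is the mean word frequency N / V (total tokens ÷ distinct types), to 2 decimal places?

N = 40 tokens, V = 22 types.
Mean frequency = N / V = 40 / 22 = 1.82

1.82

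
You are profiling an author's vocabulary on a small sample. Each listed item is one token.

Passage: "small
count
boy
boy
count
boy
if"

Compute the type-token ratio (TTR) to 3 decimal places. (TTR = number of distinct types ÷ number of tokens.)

N = 7 tokens, V = 4 types.
TTR = V / N = 4 / 7 = 0.571

0.571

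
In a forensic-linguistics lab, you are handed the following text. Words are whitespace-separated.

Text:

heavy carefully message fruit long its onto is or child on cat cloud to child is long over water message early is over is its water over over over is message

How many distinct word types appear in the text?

Distinct types: {carefully, cat, child, cloud, early, fruit, heavy, is, its, long, message, on, onto, or, over, to, water}
V = 17

17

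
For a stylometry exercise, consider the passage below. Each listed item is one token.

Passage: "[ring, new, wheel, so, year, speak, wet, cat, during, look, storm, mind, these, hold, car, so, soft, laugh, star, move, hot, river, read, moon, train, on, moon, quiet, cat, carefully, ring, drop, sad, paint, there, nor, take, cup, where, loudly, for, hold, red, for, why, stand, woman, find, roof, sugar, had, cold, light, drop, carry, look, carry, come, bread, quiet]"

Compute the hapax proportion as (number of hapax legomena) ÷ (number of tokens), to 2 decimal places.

Frequencies: ring:2, so:2, cat:2, look:2, hold:2, moon:2, quiet:2, drop:2, for:2, carry:2, new:1, wheel:1, year:1, speak:1, wet:1, during:1, storm:1, mind:1, these:1, car:1, … (30 more, each freq 1)
Hapax count = 40; token count = 60.
Ratio = 40 / 60 = 0.67

0.67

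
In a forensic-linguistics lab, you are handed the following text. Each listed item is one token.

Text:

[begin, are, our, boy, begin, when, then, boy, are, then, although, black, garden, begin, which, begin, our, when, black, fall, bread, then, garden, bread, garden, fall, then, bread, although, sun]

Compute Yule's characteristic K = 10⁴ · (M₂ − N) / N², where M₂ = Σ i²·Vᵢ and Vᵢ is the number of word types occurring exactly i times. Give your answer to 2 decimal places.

Frequencies: begin:4, then:4, garden:3, bread:3, are:2, our:2, boy:2, when:2, although:2, black:2, fall:2, which:1, sun:1
N = 30. Frequency spectrum: V_1=2, V_2=7, V_3=2, V_4=2
M₂ = 1²·2 + 2²·7 + 3²·2 + 4²·2 = 80
K = 10000 × (80 − 30) / 30² = 555.56

555.56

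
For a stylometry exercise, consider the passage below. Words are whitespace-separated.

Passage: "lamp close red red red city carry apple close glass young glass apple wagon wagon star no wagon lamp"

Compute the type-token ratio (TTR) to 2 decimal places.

N = 19 tokens, V = 11 types.
TTR = V / N = 11 / 19 = 0.58

0.58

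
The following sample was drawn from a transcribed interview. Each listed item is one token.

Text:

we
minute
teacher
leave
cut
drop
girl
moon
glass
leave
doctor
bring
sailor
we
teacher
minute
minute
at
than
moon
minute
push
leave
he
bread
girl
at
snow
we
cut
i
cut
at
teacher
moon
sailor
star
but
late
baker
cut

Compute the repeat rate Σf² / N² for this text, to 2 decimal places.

0.06

Frequencies: minute:4, cut:4, we:3, teacher:3, leave:3, moon:3, at:3, girl:2, sailor:2, drop:1, glass:1, doctor:1, bring:1, than:1, push:1, he:1, bread:1, snow:1, i:1, star:1, … (3 more, each freq 1)
Σf² = 99; N² = 1681
Repeat rate = 99 / 1681 = 0.06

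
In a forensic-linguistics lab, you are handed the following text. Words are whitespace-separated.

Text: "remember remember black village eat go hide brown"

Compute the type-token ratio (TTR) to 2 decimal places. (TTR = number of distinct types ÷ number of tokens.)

0.88

N = 8 tokens, V = 7 types.
TTR = V / N = 7 / 8 = 0.88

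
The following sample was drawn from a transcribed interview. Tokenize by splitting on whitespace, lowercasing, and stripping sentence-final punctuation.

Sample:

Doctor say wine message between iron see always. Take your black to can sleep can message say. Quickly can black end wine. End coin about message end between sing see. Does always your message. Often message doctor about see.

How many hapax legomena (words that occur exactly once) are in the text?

Frequencies: message:5, see:3, can:3, end:3, doctor:2, say:2, wine:2, between:2, always:2, your:2, black:2, about:2, iron:1, take:1, to:1, sleep:1, quickly:1, coin:1, sing:1, does:1, … (1 more, each freq 1)
Hapax (freq=1): coin, does, iron, often, quickly, sing, sleep, take, to

9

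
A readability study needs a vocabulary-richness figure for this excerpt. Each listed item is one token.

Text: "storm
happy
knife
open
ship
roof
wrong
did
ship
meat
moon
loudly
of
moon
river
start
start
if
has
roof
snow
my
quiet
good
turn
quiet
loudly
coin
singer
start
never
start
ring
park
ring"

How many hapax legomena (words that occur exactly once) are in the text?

19

Frequencies: start:4, ship:2, roof:2, moon:2, loudly:2, quiet:2, ring:2, storm:1, happy:1, knife:1, open:1, wrong:1, did:1, meat:1, of:1, river:1, if:1, has:1, snow:1, my:1, … (6 more, each freq 1)
Hapax (freq=1): coin, did, good, happy, has, if, knife, meat, my, never, of, open, park, river, singer, snow, storm, turn, wrong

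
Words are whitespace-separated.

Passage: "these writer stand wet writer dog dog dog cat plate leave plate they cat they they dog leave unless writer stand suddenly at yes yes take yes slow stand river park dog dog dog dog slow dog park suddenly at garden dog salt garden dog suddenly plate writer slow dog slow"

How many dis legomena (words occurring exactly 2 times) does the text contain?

Frequencies: dog:12, writer:4, slow:4, stand:3, plate:3, they:3, suddenly:3, yes:3, cat:2, leave:2, at:2, park:2, garden:2, these:1, wet:1, unless:1, take:1, river:1, salt:1
Words with frequency 2: at, cat, garden, leave, park

5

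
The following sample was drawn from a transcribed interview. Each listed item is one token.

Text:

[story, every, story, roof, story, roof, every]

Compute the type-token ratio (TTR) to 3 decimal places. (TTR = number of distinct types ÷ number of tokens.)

0.429

N = 7 tokens, V = 3 types.
TTR = V / N = 3 / 7 = 0.429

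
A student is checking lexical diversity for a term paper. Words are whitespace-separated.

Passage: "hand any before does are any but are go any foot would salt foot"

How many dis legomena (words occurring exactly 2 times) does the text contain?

Frequencies: any:3, are:2, foot:2, hand:1, before:1, does:1, but:1, go:1, would:1, salt:1
Words with frequency 2: are, foot

2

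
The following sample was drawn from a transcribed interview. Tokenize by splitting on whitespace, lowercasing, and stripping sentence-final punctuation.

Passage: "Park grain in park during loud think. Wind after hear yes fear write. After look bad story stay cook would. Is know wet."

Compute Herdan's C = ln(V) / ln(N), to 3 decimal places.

N = 23, V = 21.
ln(V) = 3.044522, ln(N) = 3.135494
C = 3.044522 / 3.135494 = 0.971

0.971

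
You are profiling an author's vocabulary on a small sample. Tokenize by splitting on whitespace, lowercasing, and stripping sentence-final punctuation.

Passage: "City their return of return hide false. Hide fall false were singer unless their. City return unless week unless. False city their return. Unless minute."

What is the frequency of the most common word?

4

Frequencies: return:4, unless:4, city:3, their:3, false:3, hide:2, of:1, fall:1, were:1, singer:1, week:1, minute:1
Most common: 'return' with frequency 4.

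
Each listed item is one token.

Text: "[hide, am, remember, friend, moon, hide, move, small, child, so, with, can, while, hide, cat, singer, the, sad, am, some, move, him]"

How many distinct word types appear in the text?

18

Distinct types: {am, can, cat, child, friend, hide, him, moon, move, remember, sad, singer, small, so, some, the, while, with}
V = 18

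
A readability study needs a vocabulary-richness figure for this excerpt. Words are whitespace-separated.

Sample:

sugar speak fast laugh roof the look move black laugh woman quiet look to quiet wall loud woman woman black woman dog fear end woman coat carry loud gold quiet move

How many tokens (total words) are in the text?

Tokens: sugar, speak, fast, laugh, roof, the, look, move, black, laugh, woman, quiet, look, to, quiet, wall, loud, woman, woman, black, woman, dog, fear, end, woman, coat, carry, loud, gold, quiet, move
N = 31

31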